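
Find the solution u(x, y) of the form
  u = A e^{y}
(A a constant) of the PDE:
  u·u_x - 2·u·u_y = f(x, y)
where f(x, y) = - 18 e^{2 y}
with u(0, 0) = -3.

Substitute the ansatz u = A e^{y} into the left-hand side.
Derivatives of the ansatz:
  u_x = 0
  u_y = A e^{y}
Term by term:
  u·u_x = 0
  -2·u·u_y = - 2 A^{2} e^{2 y}
So the left-hand side equals
  - 2 A^{2} e^{2 y}
This must equal f(x, y) = - 18 e^{2 y} identically.
Matching coefficients of the independent functions:
  [e^{2 y}]:  - 2 A^{2} = -18
These equations allow (A) = (-3) or (3).
Impose the point condition(s):
  u(0, 0) = -3  ⟹  A = -3
Only A = -3 satisfies everything.
Hence u(x, y) = - 3 e^{y}.

Answer: u(x, y) = - 3 e^{y}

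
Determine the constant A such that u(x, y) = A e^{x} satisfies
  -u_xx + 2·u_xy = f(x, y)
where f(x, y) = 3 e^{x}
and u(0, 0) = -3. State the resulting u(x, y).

Substitute the ansatz u = A e^{x} into the left-hand side.
Derivatives of the ansatz:
  u_xx = A e^{x}
  u_xy = 0
Term by term:
  -u_xx = - A e^{x}
  2·u_xy = 0
So the left-hand side equals
  - A e^{x}
This must equal f(x, y) = 3 e^{x} identically.
Matching coefficients of the independent functions:
  [e^{x}]:  - A = 3
Solving: A = -3.
Check against the point condition:
  u(0, 0) = -3  ⟹  A = -3  ✓
Hence u(x, y) = - 3 e^{x}.

Answer: u(x, y) = - 3 e^{x}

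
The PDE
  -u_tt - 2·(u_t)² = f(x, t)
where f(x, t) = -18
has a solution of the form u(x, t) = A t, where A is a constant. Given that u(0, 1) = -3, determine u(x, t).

Answer: u(x, t) = - 3 t

Derivation:
Substitute the ansatz u = A t into the left-hand side.
Derivatives of the ansatz:
  u_tt = 0
  u_t = A
Term by term:
  -u_tt = 0
  -2·(u_t)² = - 2 A^{2}
So the left-hand side equals
  - 2 A^{2}
This must equal f(x, t) = -18 identically.
Matching coefficients of the independent functions:
  [constant term]:  - 2 A^{2} = -18
These equations allow (A) = (-3) or (3).
Impose the point condition(s):
  u(0, 1) = -3  ⟹  A = -3
Only A = -3 satisfies everything.
Hence u(x, t) = - 3 t.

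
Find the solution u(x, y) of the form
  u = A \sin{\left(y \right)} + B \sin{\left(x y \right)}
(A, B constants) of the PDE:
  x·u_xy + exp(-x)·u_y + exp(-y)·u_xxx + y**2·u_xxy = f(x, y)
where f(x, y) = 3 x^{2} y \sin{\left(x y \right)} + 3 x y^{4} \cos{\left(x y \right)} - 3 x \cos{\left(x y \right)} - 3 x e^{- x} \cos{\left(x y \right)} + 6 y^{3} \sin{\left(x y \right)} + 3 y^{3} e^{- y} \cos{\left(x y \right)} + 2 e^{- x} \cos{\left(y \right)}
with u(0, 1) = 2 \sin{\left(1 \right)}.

Substitute the ansatz u = A \sin{\left(y \right)} + B \sin{\left(x y \right)} into the left-hand side.
Derivatives of the ansatz:
  u_xy = - B x y \sin{\left(x y \right)} + B \cos{\left(x y \right)}
  u_y = A \cos{\left(y \right)} + B x \cos{\left(x y \right)}
  u_xxx = - B y^{3} \cos{\left(x y \right)}
  u_xxy = - B x y^{2} \cos{\left(x y \right)} - 2 B y \sin{\left(x y \right)}
Term by term:
  x·u_xy = - B x^{2} y \sin{\left(x y \right)} + B x \cos{\left(x y \right)}
  exp(-x)·u_y = A e^{- x} \cos{\left(y \right)} + B x e^{- x} \cos{\left(x y \right)}
  exp(-y)·u_xxx = - B y^{3} e^{- y} \cos{\left(x y \right)}
  y**2·u_xxy = - B x y^{4} \cos{\left(x y \right)} - 2 B y^{3} \sin{\left(x y \right)}
So the left-hand side equals
  A e^{- x} \cos{\left(y \right)} - B x^{2} y \sin{\left(x y \right)} - B x y^{4} \cos{\left(x y \right)} + B x \cos{\left(x y \right)} + B x e^{- x} \cos{\left(x y \right)} - 2 B y^{3} \sin{\left(x y \right)} - B y^{3} e^{- y} \cos{\left(x y \right)}
This must equal f(x, y) = 3 x^{2} y \sin{\left(x y \right)} + 3 x y^{4} \cos{\left(x y \right)} - 3 x \cos{\left(x y \right)} - 3 x e^{- x} \cos{\left(x y \right)} + 6 y^{3} \sin{\left(x y \right)} + 3 y^{3} e^{- y} \cos{\left(x y \right)} + 2 e^{- x} \cos{\left(y \right)} identically.
Matching coefficients of the independent functions:
  [x \cos{\left(x y \right)}, x e^{- x} \cos{\left(x y \right)}]:  B = -3
  [y^{3} \sin{\left(x y \right)}]:  - 2 B = 6
  [e^{- x} \cos{\left(y \right)}]:  A = 2
  [x y^{4} \cos{\left(x y \right)}, x^{2} y \sin{\left(x y \right)}, y^{3} e^{- y} \cos{\left(x y \right)}]:  - B = 3
Solving: A = 2, B = -3.
Check against the point condition:
  u(0, 1) = 2 \sin{\left(1 \right)}  ⟹  A \sin{\left(1 \right)} = 2 \sin{\left(1 \right)}  ✓
Hence u(x, y) = 2 \sin{\left(y \right)} - 3 \sin{\left(x y \right)}.

Answer: u(x, y) = 2 \sin{\left(y \right)} - 3 \sin{\left(x y \right)}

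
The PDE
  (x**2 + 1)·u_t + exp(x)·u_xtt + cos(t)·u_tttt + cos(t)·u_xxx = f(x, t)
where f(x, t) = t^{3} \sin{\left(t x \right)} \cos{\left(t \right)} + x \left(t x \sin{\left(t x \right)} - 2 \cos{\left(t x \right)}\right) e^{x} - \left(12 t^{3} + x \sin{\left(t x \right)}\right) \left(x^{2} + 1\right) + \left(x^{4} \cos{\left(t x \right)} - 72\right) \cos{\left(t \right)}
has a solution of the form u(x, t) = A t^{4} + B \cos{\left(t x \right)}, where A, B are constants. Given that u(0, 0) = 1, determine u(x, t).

Substitute the ansatz u = A t^{4} + B \cos{\left(t x \right)} into the left-hand side.
Derivatives of the ansatz:
  u_t = 4 A t^{3} - B x \sin{\left(t x \right)}
  u_xtt = B t x^{2} \sin{\left(t x \right)} - 2 B x \cos{\left(t x \right)}
  u_tttt = 24 A + B x^{4} \cos{\left(t x \right)}
  u_xxx = B t^{3} \sin{\left(t x \right)}
Term by term:
  (x**2 + 1)·u_t = 4 A t^{3} x^{2} + 4 A t^{3} - B x^{3} \sin{\left(t x \right)} - B x \sin{\left(t x \right)}
  exp(x)·u_xtt = B t x^{2} e^{x} \sin{\left(t x \right)} - 2 B x e^{x} \cos{\left(t x \right)}
  cos(t)·u_tttt = 24 A \cos{\left(t \right)} + B x^{4} \cos{\left(t \right)} \cos{\left(t x \right)}
  cos(t)·u_xxx = B t^{3} \sin{\left(t x \right)} \cos{\left(t \right)}
So the left-hand side equals
  4 A t^{3} x^{2} + 4 A t^{3} + 24 A \cos{\left(t \right)} + B t^{3} \sin{\left(t x \right)} \cos{\left(t \right)} + B t x^{2} e^{x} \sin{\left(t x \right)} + B x^{4} \cos{\left(t \right)} \cos{\left(t x \right)} - B x^{3} \sin{\left(t x \right)} - 2 B x e^{x} \cos{\left(t x \right)} - B x \sin{\left(t x \right)}
This must equal f(x, t) identically; expanded, f = - 12 t^{3} x^{2} + t^{3} \sin{\left(t x \right)} \cos{\left(t \right)} - 12 t^{3} + t x^{2} e^{x} \sin{\left(t x \right)} + x^{4} \cos{\left(t \right)} \cos{\left(t x \right)} - x^{3} \sin{\left(t x \right)} - 2 x e^{x} \cos{\left(t x \right)} - x \sin{\left(t x \right)} - 72 \cos{\left(t \right)}.
Matching coefficients of the independent functions:
  [t^{3}, t^{3} x^{2}]:  4 A = -12
  [x \sin{\left(t x \right)}, x^{3} \sin{\left(t x \right)}]:  - B = -1
  [t^{3} \sin{\left(t x \right)} \cos{\left(t \right)}, x^{4} \cos{\left(t \right)} \cos{\left(t x \right)}, t x^{2} e^{x} \sin{\left(t x \right)}]:  B = 1
  [x e^{x} \cos{\left(t x \right)}]:  - 2 B = -2
  [\cos{\left(t \right)}]:  24 A = -72
Solving: A = -3, B = 1.
Check against the point condition:
  u(0, 0) = 1  ⟹  B = 1  ✓
Hence u(x, t) = - 3 t^{4} + \cos{\left(t x \right)}.

Answer: u(x, t) = - 3 t^{4} + \cos{\left(t x \right)}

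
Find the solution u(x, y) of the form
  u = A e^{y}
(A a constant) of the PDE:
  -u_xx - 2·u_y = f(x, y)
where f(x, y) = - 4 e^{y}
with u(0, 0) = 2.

Substitute the ansatz u = A e^{y} into the left-hand side.
Derivatives of the ansatz:
  u_xx = 0
  u_y = A e^{y}
Term by term:
  -u_xx = 0
  -2·u_y = - 2 A e^{y}
So the left-hand side equals
  - 2 A e^{y}
This must equal f(x, y) = - 4 e^{y} identically.
Matching coefficients of the independent functions:
  [e^{y}]:  - 2 A = -4
Solving: A = 2.
Check against the point condition:
  u(0, 0) = 2  ⟹  A = 2  ✓
Hence u(x, y) = 2 e^{y}.

Answer: u(x, y) = 2 e^{y}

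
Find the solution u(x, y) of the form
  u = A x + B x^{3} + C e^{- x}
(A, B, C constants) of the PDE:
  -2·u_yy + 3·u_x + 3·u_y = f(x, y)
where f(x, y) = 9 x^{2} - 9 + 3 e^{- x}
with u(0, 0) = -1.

Answer: u(x, y) = x^{3} - 3 x - e^{- x}

Derivation:
Substitute the ansatz u = A x + B x^{3} + C e^{- x} into the left-hand side.
Derivatives of the ansatz:
  u_yy = 0
  u_x = A + 3 B x^{2} - C e^{- x}
  u_y = 0
Term by term:
  -2·u_yy = 0
  3·u_x = 3 A + 9 B x^{2} - 3 C e^{- x}
  3·u_y = 0
So the left-hand side equals
  3 A + 9 B x^{2} - 3 C e^{- x}
This must equal f(x, y) = 9 x^{2} - 9 + 3 e^{- x} identically.
Matching coefficients of the independent functions:
  [constant term]:  3 A = -9
  [x^{2}]:  9 B = 9
  [e^{- x}]:  - 3 C = 3
Solving: A = -3, B = 1, C = -1.
Check against the point condition:
  u(0, 0) = -1  ⟹  C = -1  ✓
Hence u(x, y) = x^{3} - 3 x - e^{- x}.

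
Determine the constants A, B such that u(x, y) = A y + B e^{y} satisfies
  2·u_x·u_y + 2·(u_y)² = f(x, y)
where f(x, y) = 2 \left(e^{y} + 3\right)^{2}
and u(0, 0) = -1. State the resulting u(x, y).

Substitute the ansatz u = A y + B e^{y} into the left-hand side.
Derivatives of the ansatz:
  u_x = 0
  u_y = A + B e^{y}
Term by term:
  2·u_x·u_y = 0
  2·(u_y)² = 2 A^{2} + 4 A B e^{y} + 2 B^{2} e^{2 y}
So the left-hand side equals
  2 A^{2} + 4 A B e^{y} + 2 B^{2} e^{2 y}
This must equal f(x, y) identically; expanded, f = 2 e^{2 y} + 12 e^{y} + 18.
Matching coefficients of the independent functions:
  [constant term]:  2 A^{2} = 18
  [e^{y}]:  4 A B = 12
  [e^{2 y}]:  2 B^{2} = 2
These equations allow (A, B) = (-3, -1) or (3, 1).
Impose the point condition(s):
  u(0, 0) = -1  ⟹  B = -1
Only A = -3, B = -1 satisfies everything.
Hence u(x, y) = - 3 y - e^{y}.

Answer: u(x, y) = - 3 y - e^{y}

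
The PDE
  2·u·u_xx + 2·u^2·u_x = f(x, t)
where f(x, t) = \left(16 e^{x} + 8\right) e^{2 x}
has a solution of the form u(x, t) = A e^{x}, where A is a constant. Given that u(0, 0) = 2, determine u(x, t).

Answer: u(x, t) = 2 e^{x}

Derivation:
Substitute the ansatz u = A e^{x} into the left-hand side.
Derivatives of the ansatz:
  u_xx = A e^{x}
  u_x = A e^{x}
Term by term:
  2·u·u_xx = 2 A^{2} e^{2 x}
  2·u^2·u_x = 2 A^{3} e^{3 x}
So the left-hand side equals
  2 A^{3} e^{3 x} + 2 A^{2} e^{2 x}
This must equal f(x, t) = \left(16 e^{x} + 8\right) e^{2 x} identically.
Matching coefficients of the independent functions:
  [e^{2 x}]:  2 A^{2} = 8
  [e^{3 x}]:  2 A^{3} = 16
Solving: A = 2.
Check against the point condition:
  u(0, 0) = 2  ⟹  A = 2  ✓
Hence u(x, t) = 2 e^{x}.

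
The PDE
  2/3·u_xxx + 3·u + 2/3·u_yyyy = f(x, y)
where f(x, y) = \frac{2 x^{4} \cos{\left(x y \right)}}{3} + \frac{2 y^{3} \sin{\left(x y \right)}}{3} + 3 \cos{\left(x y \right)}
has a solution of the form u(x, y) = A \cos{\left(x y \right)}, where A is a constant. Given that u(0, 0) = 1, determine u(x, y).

Answer: u(x, y) = \cos{\left(x y \right)}

Derivation:
Substitute the ansatz u = A \cos{\left(x y \right)} into the left-hand side.
Derivatives of the ansatz:
  u_xxx = A y^{3} \sin{\left(x y \right)}
  u_yyyy = A x^{4} \cos{\left(x y \right)}
Term by term:
  2/3·u_xxx = \frac{2 A y^{3} \sin{\left(x y \right)}}{3}
  3·u = 3 A \cos{\left(x y \right)}
  2/3·u_yyyy = \frac{2 A x^{4} \cos{\left(x y \right)}}{3}
So the left-hand side equals
  \frac{2 A x^{4} \cos{\left(x y \right)}}{3} + \frac{2 A y^{3} \sin{\left(x y \right)}}{3} + 3 A \cos{\left(x y \right)}
This must equal f(x, y) = \frac{2 x^{4} \cos{\left(x y \right)}}{3} + \frac{2 y^{3} \sin{\left(x y \right)}}{3} + 3 \cos{\left(x y \right)} identically.
Matching coefficients of the independent functions:
  [x^{4} \cos{\left(x y \right)}, y^{3} \sin{\left(x y \right)}]:  \frac{2 A}{3} = \frac{2}{3}
  [\cos{\left(x y \right)}]:  3 A = 3
Solving: A = 1.
Check against the point condition:
  u(0, 0) = 1  ⟹  A = 1  ✓
Hence u(x, y) = \cos{\left(x y \right)}.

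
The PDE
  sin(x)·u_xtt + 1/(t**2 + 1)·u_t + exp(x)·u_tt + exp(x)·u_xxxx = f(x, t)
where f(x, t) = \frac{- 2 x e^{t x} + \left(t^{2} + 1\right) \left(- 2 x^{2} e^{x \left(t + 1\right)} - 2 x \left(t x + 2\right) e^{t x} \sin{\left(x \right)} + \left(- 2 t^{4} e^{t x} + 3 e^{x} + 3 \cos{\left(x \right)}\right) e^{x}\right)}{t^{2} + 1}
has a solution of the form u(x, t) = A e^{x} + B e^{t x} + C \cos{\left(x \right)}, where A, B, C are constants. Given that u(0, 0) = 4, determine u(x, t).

Answer: u(x, t) = 3 e^{x} - 2 e^{t x} + 3 \cos{\left(x \right)}

Derivation:
Substitute the ansatz u = A e^{x} + B e^{t x} + C \cos{\left(x \right)} into the left-hand side.
Derivatives of the ansatz:
  u_xtt = B t x^{2} e^{t x} + 2 B x e^{t x}
  u_t = B x e^{t x}
  u_tt = B x^{2} e^{t x}
  u_xxxx = A e^{x} + B t^{4} e^{t x} + C \cos{\left(x \right)}
Term by term:
  sin(x)·u_xtt = B t x^{2} e^{t x} \sin{\left(x \right)} + 2 B x e^{t x} \sin{\left(x \right)}
  1/(t**2 + 1)·u_t = \frac{B x e^{t x}}{t^{2} + 1}
  exp(x)·u_tt = B x^{2} e^{x} e^{t x}
  exp(x)·u_xxxx = A e^{2 x} + B t^{4} e^{x} e^{t x} + C e^{x} \cos{\left(x \right)}
So the left-hand side equals
  A e^{2 x} + B t^{4} e^{x} e^{t x} + B t x^{2} e^{t x} \sin{\left(x \right)} + B x^{2} e^{x} e^{t x} + 2 B x e^{t x} \sin{\left(x \right)} + \frac{B x e^{t x}}{t^{2} + 1} + C e^{x} \cos{\left(x \right)}
This must equal f(x, t) identically; expanded, f = - 2 t^{4} e^{x} e^{t x} - 2 t x^{2} e^{t x} \sin{\left(x \right)} - 2 x^{2} e^{x} e^{t x} - 4 x e^{t x} \sin{\left(x \right)} - \frac{2 x e^{t x}}{t^{2} + 1} + 3 e^{2 x} + 3 e^{x} \cos{\left(x \right)}.
Matching coefficients of the independent functions:
  [e^{x} \cos{\left(x \right)}]:  C = 3
  [t^{4} e^{x} e^{t x}, \frac{x e^{t x}}{t^{2} + 1}, x^{2} e^{x} e^{t x}, t x^{2} e^{t x} \sin{\left(x \right)}]:  B = -2
  [x e^{t x} \sin{\left(x \right)}]:  2 B = -4
  [e^{2 x}]:  A = 3
Solving: A = 3, B = -2, C = 3.
Check against the point condition:
  u(0, 0) = 4  ⟹  A + B + C = 4  ✓
Hence u(x, t) = 3 e^{x} - 2 e^{t x} + 3 \cos{\left(x \right)}.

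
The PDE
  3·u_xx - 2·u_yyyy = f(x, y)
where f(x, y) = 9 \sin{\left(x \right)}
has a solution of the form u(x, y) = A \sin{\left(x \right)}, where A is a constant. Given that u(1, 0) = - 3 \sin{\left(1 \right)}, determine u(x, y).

Answer: u(x, y) = - 3 \sin{\left(x \right)}

Derivation:
Substitute the ansatz u = A \sin{\left(x \right)} into the left-hand side.
Derivatives of the ansatz:
  u_xx = - A \sin{\left(x \right)}
  u_yyyy = 0
Term by term:
  3·u_xx = - 3 A \sin{\left(x \right)}
  -2·u_yyyy = 0
So the left-hand side equals
  - 3 A \sin{\left(x \right)}
This must equal f(x, y) = 9 \sin{\left(x \right)} identically.
Matching coefficients of the independent functions:
  [\sin{\left(x \right)}]:  - 3 A = 9
Solving: A = -3.
Check against the point condition:
  u(1, 0) = - 3 \sin{\left(1 \right)}  ⟹  A \sin{\left(1 \right)} = - 3 \sin{\left(1 \right)}  ✓
Hence u(x, y) = - 3 \sin{\left(x \right)}.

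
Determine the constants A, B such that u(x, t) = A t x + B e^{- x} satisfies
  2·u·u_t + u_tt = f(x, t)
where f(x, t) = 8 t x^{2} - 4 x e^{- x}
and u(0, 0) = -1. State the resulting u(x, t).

Substitute the ansatz u = A t x + B e^{- x} into the left-hand side.
Derivatives of the ansatz:
  u_t = A x
  u_tt = 0
Term by term:
  2·u·u_t = 2 A^{2} t x^{2} + 2 A B x e^{- x}
  u_tt = 0
So the left-hand side equals
  2 A^{2} t x^{2} + 2 A B x e^{- x}
This must equal f(x, t) = 8 t x^{2} - 4 x e^{- x} identically.
Matching coefficients of the independent functions:
  [t x^{2}]:  2 A^{2} = 8
  [x e^{- x}]:  2 A B = -4
These equations allow (A, B) = (-2, 1) or (2, -1).
Impose the point condition(s):
  u(0, 0) = -1  ⟹  B = -1
Only A = 2, B = -1 satisfies everything.
Hence u(x, t) = 2 t x - e^{- x}.

Answer: u(x, t) = 2 t x - e^{- x}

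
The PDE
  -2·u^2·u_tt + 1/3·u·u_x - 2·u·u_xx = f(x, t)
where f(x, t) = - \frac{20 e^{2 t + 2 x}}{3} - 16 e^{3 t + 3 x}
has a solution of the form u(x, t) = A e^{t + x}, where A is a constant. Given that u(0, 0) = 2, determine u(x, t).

Answer: u(x, t) = 2 e^{t + x}

Derivation:
Substitute the ansatz u = A e^{t + x} into the left-hand side.
Derivatives of the ansatz:
  u_tt = A e^{t} e^{x}
  u_x = A e^{t} e^{x}
  u_xx = A e^{t} e^{x}
Term by term:
  -2·u^2·u_tt = - 2 A^{3} e^{3 t} e^{3 x}
  1/3·u·u_x = \frac{A^{2} e^{2 t} e^{2 x}}{3}
  -2·u·u_xx = - 2 A^{2} e^{2 t} e^{2 x}
So the left-hand side equals
  - 2 A^{3} e^{3 t} e^{3 x} - \frac{5 A^{2} e^{2 t} e^{2 x}}{3}
This must equal f(x, t) identically; expanded, f = - 16 e^{3 t} e^{3 x} - \frac{20 e^{2 t} e^{2 x}}{3}.
Matching coefficients of the independent functions:
  [e^{2 t} e^{2 x}]:  - \frac{5 A^{2}}{3} = - \frac{20}{3}
  [e^{3 t} e^{3 x}]:  - 2 A^{3} = -16
Solving: A = 2.
Check against the point condition:
  u(0, 0) = 2  ⟹  A = 2  ✓
Hence u(x, t) = 2 e^{t + x}.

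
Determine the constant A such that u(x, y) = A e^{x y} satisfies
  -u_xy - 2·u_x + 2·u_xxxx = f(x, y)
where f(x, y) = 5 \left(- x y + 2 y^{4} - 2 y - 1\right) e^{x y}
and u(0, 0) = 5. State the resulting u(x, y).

Substitute the ansatz u = A e^{x y} into the left-hand side.
Derivatives of the ansatz:
  u_xy = A x y e^{x y} + A e^{x y}
  u_x = A y e^{x y}
  u_xxxx = A y^{4} e^{x y}
Term by term:
  -u_xy = - A x y e^{x y} - A e^{x y}
  -2·u_x = - 2 A y e^{x y}
  2·u_xxxx = 2 A y^{4} e^{x y}
So the left-hand side equals
  - A x y e^{x y} + 2 A y^{4} e^{x y} - 2 A y e^{x y} - A e^{x y}
This must equal f(x, y) identically; expanded, f = - 5 x y e^{x y} + 10 y^{4} e^{x y} - 10 y e^{x y} - 5 e^{x y}.
Matching coefficients of the independent functions:
  [y e^{x y}]:  - 2 A = -10
  [y^{4} e^{x y}]:  2 A = 10
  [x y e^{x y}, e^{x y}]:  - A = -5
Solving: A = 5.
Check against the point condition:
  u(0, 0) = 5  ⟹  A = 5  ✓
Hence u(x, y) = 5 e^{x y}.

Answer: u(x, y) = 5 e^{x y}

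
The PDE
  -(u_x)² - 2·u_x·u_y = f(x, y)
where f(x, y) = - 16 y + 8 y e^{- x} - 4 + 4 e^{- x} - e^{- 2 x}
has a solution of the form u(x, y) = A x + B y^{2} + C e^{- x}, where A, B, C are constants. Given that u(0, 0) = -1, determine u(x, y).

Substitute the ansatz u = A x + B y^{2} + C e^{- x} into the left-hand side.
Derivatives of the ansatz:
  u_x = A - C e^{- x}
  u_y = 2 B y
Term by term:
  -(u_x)² = - A^{2} + 2 A C e^{- x} - C^{2} e^{- 2 x}
  -2·u_x·u_y = - 4 A B y + 4 B C y e^{- x}
So the left-hand side equals
  - A^{2} - 4 A B y + 2 A C e^{- x} + 4 B C y e^{- x} - C^{2} e^{- 2 x}
This must equal f(x, y) = - 16 y + 8 y e^{- x} - 4 + 4 e^{- x} - e^{- 2 x} identically.
Matching coefficients of the independent functions:
  [constant term]:  - A^{2} = -4
  [y]:  - 4 A B = -16
  [y e^{- x}]:  4 B C = 8
  [e^{- 2 x}]:  - C^{2} = -1
  [e^{- x}]:  2 A C = 4
These equations allow (A, B, C) = (-2, -2, -1) or (2, 2, 1).
Impose the point condition(s):
  u(0, 0) = -1  ⟹  C = -1
Only A = -2, B = -2, C = -1 satisfies everything.
Hence u(x, y) = - 2 x - 2 y^{2} - e^{- x}.

Answer: u(x, y) = - 2 x - 2 y^{2} - e^{- x}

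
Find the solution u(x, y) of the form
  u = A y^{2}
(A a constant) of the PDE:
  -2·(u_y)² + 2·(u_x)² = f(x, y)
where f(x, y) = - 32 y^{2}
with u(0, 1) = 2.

Substitute the ansatz u = A y^{2} into the left-hand side.
Derivatives of the ansatz:
  u_y = 2 A y
  u_x = 0
Term by term:
  -2·(u_y)² = - 8 A^{2} y^{2}
  2·(u_x)² = 0
So the left-hand side equals
  - 8 A^{2} y^{2}
This must equal f(x, y) = - 32 y^{2} identically.
Matching coefficients of the independent functions:
  [y^{2}]:  - 8 A^{2} = -32
These equations allow (A) = (-2) or (2).
Impose the point condition(s):
  u(0, 1) = 2  ⟹  A = 2
Only A = 2 satisfies everything.
Hence u(x, y) = 2 y^{2}.

Answer: u(x, y) = 2 y^{2}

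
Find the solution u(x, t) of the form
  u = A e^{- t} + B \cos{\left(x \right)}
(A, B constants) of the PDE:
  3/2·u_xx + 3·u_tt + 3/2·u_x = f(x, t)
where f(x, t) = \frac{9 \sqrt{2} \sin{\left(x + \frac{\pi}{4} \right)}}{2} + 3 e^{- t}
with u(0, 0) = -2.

Substitute the ansatz u = A e^{- t} + B \cos{\left(x \right)} into the left-hand side.
Derivatives of the ansatz:
  u_xx = - B \cos{\left(x \right)}
  u_tt = A e^{- t}
  u_x = - B \sin{\left(x \right)}
Term by term:
  3/2·u_xx = - \frac{3 B \cos{\left(x \right)}}{2}
  3·u_tt = 3 A e^{- t}
  3/2·u_x = - \frac{3 B \sin{\left(x \right)}}{2}
So the left-hand side equals
  3 A e^{- t} - \frac{3 B \sin{\left(x \right)}}{2} - \frac{3 B \cos{\left(x \right)}}{2}
This must equal f(x, t) identically; expanded, f = \frac{9 \sin{\left(x \right)}}{2} + \frac{9 \cos{\left(x \right)}}{2} + 3 e^{- t}.
Matching coefficients of the independent functions:
  [e^{- t}]:  3 A = 3
  [\sin{\left(x \right)}, \cos{\left(x \right)}]:  - \frac{3 B}{2} = \frac{9}{2}
Solving: A = 1, B = -3.
Check against the point condition:
  u(0, 0) = -2  ⟹  A + B = -2  ✓
Hence u(x, t) = - 3 \cos{\left(x \right)} + e^{- t}.

Answer: u(x, t) = - 3 \cos{\left(x \right)} + e^{- t}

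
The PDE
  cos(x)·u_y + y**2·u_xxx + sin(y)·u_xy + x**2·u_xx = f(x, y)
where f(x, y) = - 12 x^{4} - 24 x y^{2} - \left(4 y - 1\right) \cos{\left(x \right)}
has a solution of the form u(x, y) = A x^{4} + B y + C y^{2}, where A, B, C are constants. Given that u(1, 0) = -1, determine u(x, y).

Substitute the ansatz u = A x^{4} + B y + C y^{2} into the left-hand side.
Derivatives of the ansatz:
  u_y = B + 2 C y
  u_xxx = 24 A x
  u_xy = 0
  u_xx = 12 A x^{2}
Term by term:
  cos(x)·u_y = B \cos{\left(x \right)} + 2 C y \cos{\left(x \right)}
  y**2·u_xxx = 24 A x y^{2}
  sin(y)·u_xy = 0
  x**2·u_xx = 12 A x^{4}
So the left-hand side equals
  12 A x^{4} + 24 A x y^{2} + B \cos{\left(x \right)} + 2 C y \cos{\left(x \right)}
This must equal f(x, y) identically; expanded, f = - 12 x^{4} - 24 x y^{2} - 4 y \cos{\left(x \right)} + \cos{\left(x \right)}.
Matching coefficients of the independent functions:
  [x^{4}]:  12 A = -12
  [x y^{2}]:  24 A = -24
  [y \cos{\left(x \right)}]:  2 C = -4
  [\cos{\left(x \right)}]:  B = 1
Solving: A = -1, B = 1, C = -2.
Check against the point condition:
  u(1, 0) = -1  ⟹  A = -1  ✓
Hence u(x, y) = - x^{4} - 2 y^{2} + y.

Answer: u(x, y) = - x^{4} - 2 y^{2} + y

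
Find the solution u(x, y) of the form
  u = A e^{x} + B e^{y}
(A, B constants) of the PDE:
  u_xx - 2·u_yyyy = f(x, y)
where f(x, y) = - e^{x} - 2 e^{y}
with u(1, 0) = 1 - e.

Answer: u(x, y) = - e^{x} + e^{y}

Derivation:
Substitute the ansatz u = A e^{x} + B e^{y} into the left-hand side.
Derivatives of the ansatz:
  u_xx = A e^{x}
  u_yyyy = B e^{y}
Term by term:
  u_xx = A e^{x}
  -2·u_yyyy = - 2 B e^{y}
So the left-hand side equals
  A e^{x} - 2 B e^{y}
This must equal f(x, y) = - e^{x} - 2 e^{y} identically.
Matching coefficients of the independent functions:
  [e^{x}]:  A = -1
  [e^{y}]:  - 2 B = -2
Solving: A = -1, B = 1.
Check against the point condition:
  u(1, 0) = 1 - e  ⟹  e A + B = 1 - e  ✓
Hence u(x, y) = - e^{x} + e^{y}.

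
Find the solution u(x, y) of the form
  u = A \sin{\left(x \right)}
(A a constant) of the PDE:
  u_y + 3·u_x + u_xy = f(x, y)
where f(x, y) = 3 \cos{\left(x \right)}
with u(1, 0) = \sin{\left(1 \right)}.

Answer: u(x, y) = \sin{\left(x \right)}

Derivation:
Substitute the ansatz u = A \sin{\left(x \right)} into the left-hand side.
Derivatives of the ansatz:
  u_y = 0
  u_x = A \cos{\left(x \right)}
  u_xy = 0
Term by term:
  u_y = 0
  3·u_x = 3 A \cos{\left(x \right)}
  u_xy = 0
So the left-hand side equals
  3 A \cos{\left(x \right)}
This must equal f(x, y) = 3 \cos{\left(x \right)} identically.
Matching coefficients of the independent functions:
  [\cos{\left(x \right)}]:  3 A = 3
Solving: A = 1.
Check against the point condition:
  u(1, 0) = \sin{\left(1 \right)}  ⟹  A \sin{\left(1 \right)} = \sin{\left(1 \right)}  ✓
Hence u(x, y) = \sin{\left(x \right)}.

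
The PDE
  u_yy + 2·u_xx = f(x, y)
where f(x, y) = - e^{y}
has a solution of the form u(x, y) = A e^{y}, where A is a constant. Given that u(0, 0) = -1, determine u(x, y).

Substitute the ansatz u = A e^{y} into the left-hand side.
Derivatives of the ansatz:
  u_yy = A e^{y}
  u_xx = 0
Term by term:
  u_yy = A e^{y}
  2·u_xx = 0
So the left-hand side equals
  A e^{y}
This must equal f(x, y) = - e^{y} identically.
Matching coefficients of the independent functions:
  [e^{y}]:  A = -1
Solving: A = -1.
Check against the point condition:
  u(0, 0) = -1  ⟹  A = -1  ✓
Hence u(x, y) = - e^{y}.

Answer: u(x, y) = - e^{y}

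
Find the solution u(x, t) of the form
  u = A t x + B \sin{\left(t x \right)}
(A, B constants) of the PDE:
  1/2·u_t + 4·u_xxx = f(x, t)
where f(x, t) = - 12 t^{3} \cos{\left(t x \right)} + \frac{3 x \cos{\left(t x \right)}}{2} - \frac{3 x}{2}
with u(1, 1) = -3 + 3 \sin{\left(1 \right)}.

Substitute the ansatz u = A t x + B \sin{\left(t x \right)} into the left-hand side.
Derivatives of the ansatz:
  u_t = A x + B x \cos{\left(t x \right)}
  u_xxx = - B t^{3} \cos{\left(t x \right)}
Term by term:
  1/2·u_t = \frac{A x}{2} + \frac{B x \cos{\left(t x \right)}}{2}
  4·u_xxx = - 4 B t^{3} \cos{\left(t x \right)}
So the left-hand side equals
  \frac{A x}{2} - 4 B t^{3} \cos{\left(t x \right)} + \frac{B x \cos{\left(t x \right)}}{2}
This must equal f(x, t) = - 12 t^{3} \cos{\left(t x \right)} + \frac{3 x \cos{\left(t x \right)}}{2} - \frac{3 x}{2} identically.
Matching coefficients of the independent functions:
  [x]:  \frac{A}{2} = - \frac{3}{2}
  [t^{3} \cos{\left(t x \right)}]:  - 4 B = -12
  [x \cos{\left(t x \right)}]:  \frac{B}{2} = \frac{3}{2}
Solving: A = -3, B = 3.
Check against the point condition:
  u(1, 1) = -3 + 3 \sin{\left(1 \right)}  ⟹  A + B \sin{\left(1 \right)} = -3 + 3 \sin{\left(1 \right)}  ✓
Hence u(x, t) = - 3 t x + 3 \sin{\left(t x \right)}.

Answer: u(x, t) = - 3 t x + 3 \sin{\left(t x \right)}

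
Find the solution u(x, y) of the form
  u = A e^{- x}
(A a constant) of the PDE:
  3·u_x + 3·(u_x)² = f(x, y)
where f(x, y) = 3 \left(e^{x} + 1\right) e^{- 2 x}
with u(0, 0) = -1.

Substitute the ansatz u = A e^{- x} into the left-hand side.
Derivatives of the ansatz:
  u_x = - A e^{- x}
Term by term:
  3·u_x = - 3 A e^{- x}
  3·(u_x)² = 3 A^{2} e^{- 2 x}
So the left-hand side equals
  3 A^{2} e^{- 2 x} - 3 A e^{- x}
This must equal f(x, y) identically; expanded, f = 3 e^{- x} + 3 e^{- 2 x}.
Matching coefficients of the independent functions:
  [e^{- 2 x}]:  3 A^{2} = 3
  [e^{- x}]:  - 3 A = 3
Solving: A = -1.
Check against the point condition:
  u(0, 0) = -1  ⟹  A = -1  ✓
Hence u(x, y) = - e^{- x}.

Answer: u(x, y) = - e^{- x}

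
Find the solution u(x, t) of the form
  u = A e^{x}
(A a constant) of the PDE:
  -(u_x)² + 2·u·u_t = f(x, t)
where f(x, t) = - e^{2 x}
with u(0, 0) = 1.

Substitute the ansatz u = A e^{x} into the left-hand side.
Derivatives of the ansatz:
  u_x = A e^{x}
  u_t = 0
Term by term:
  -(u_x)² = - A^{2} e^{2 x}
  2·u·u_t = 0
So the left-hand side equals
  - A^{2} e^{2 x}
This must equal f(x, t) = - e^{2 x} identically.
Matching coefficients of the independent functions:
  [e^{2 x}]:  - A^{2} = -1
These equations allow (A) = (-1) or (1).
Impose the point condition(s):
  u(0, 0) = 1  ⟹  A = 1
Only A = 1 satisfies everything.
Hence u(x, t) = e^{x}.

Answer: u(x, t) = e^{x}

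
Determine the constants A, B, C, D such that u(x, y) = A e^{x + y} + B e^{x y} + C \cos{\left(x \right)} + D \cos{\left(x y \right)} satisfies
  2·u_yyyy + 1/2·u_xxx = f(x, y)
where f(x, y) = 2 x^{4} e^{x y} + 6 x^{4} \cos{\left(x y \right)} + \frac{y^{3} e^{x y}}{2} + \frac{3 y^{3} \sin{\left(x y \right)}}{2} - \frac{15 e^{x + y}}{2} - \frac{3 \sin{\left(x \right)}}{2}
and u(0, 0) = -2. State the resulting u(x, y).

Substitute the ansatz u = A e^{x + y} + B e^{x y} + C \cos{\left(x \right)} + D \cos{\left(x y \right)} into the left-hand side.
Derivatives of the ansatz:
  u_yyyy = A e^{x} e^{y} + B x^{4} e^{x y} + D x^{4} \cos{\left(x y \right)}
  u_xxx = A e^{x} e^{y} + B y^{3} e^{x y} + C \sin{\left(x \right)} + D y^{3} \sin{\left(x y \right)}
Term by term:
  2·u_yyyy = 2 A e^{x} e^{y} + 2 B x^{4} e^{x y} + 2 D x^{4} \cos{\left(x y \right)}
  1/2·u_xxx = \frac{A e^{x} e^{y}}{2} + \frac{B y^{3} e^{x y}}{2} + \frac{C \sin{\left(x \right)}}{2} + \frac{D y^{3} \sin{\left(x y \right)}}{2}
So the left-hand side equals
  \frac{5 A e^{x} e^{y}}{2} + 2 B x^{4} e^{x y} + \frac{B y^{3} e^{x y}}{2} + \frac{C \sin{\left(x \right)}}{2} + 2 D x^{4} \cos{\left(x y \right)} + \frac{D y^{3} \sin{\left(x y \right)}}{2}
This must equal f(x, y) identically; expanded, f = 2 x^{4} e^{x y} + 6 x^{4} \cos{\left(x y \right)} + \frac{y^{3} e^{x y}}{2} + \frac{3 y^{3} \sin{\left(x y \right)}}{2} - \frac{15 e^{x} e^{y}}{2} - \frac{3 \sin{\left(x \right)}}{2}.
Matching coefficients of the independent functions:
  [x^{4} e^{x y}]:  2 B = 2
  [x^{4} \cos{\left(x y \right)}]:  2 D = 6
  [y^{3} e^{x y}]:  \frac{B}{2} = \frac{1}{2}
  [y^{3} \sin{\left(x y \right)}]:  \frac{D}{2} = \frac{3}{2}
  [e^{x} e^{y}]:  \frac{5 A}{2} = - \frac{15}{2}
  [\sin{\left(x \right)}]:  \frac{C}{2} = - \frac{3}{2}
Solving: A = -3, B = 1, C = -3, D = 3.
Check against the point condition:
  u(0, 0) = -2  ⟹  A + B + C + D = -2  ✓
Hence u(x, y) = e^{x y} - 3 e^{x + y} - 3 \cos{\left(x \right)} + 3 \cos{\left(x y \right)}.

Answer: u(x, y) = e^{x y} - 3 e^{x + y} - 3 \cos{\left(x \right)} + 3 \cos{\left(x y \right)}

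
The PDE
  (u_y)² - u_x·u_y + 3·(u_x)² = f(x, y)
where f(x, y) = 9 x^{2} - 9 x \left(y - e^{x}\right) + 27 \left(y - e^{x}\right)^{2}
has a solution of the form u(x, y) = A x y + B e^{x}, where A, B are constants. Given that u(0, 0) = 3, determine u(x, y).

Substitute the ansatz u = A x y + B e^{x} into the left-hand side.
Derivatives of the ansatz:
  u_y = A x
  u_x = A y + B e^{x}
Term by term:
  (u_y)² = A^{2} x^{2}
  -u_x·u_y = - A^{2} x y - A B x e^{x}
  3·(u_x)² = 3 A^{2} y^{2} + 6 A B y e^{x} + 3 B^{2} e^{2 x}
So the left-hand side equals
  A^{2} x^{2} - A^{2} x y + 3 A^{2} y^{2} - A B x e^{x} + 6 A B y e^{x} + 3 B^{2} e^{2 x}
This must equal f(x, y) identically; expanded, f = 9 x^{2} - 9 x y + 9 x e^{x} + 27 y^{2} - 54 y e^{x} + 27 e^{2 x}.
Matching coefficients of the independent functions:
  [x^{2}]:  A^{2} = 9
  [y^{2}]:  3 A^{2} = 27
  [x y]:  - A^{2} = -9
  [x e^{x}]:  - A B = 9
  [y e^{x}]:  6 A B = -54
  [e^{2 x}]:  3 B^{2} = 27
These equations allow (A, B) = (-3, 3) or (3, -3).
Impose the point condition(s):
  u(0, 0) = 3  ⟹  B = 3
Only A = -3, B = 3 satisfies everything.
Hence u(x, y) = - 3 x y + 3 e^{x}.

Answer: u(x, y) = - 3 x y + 3 e^{x}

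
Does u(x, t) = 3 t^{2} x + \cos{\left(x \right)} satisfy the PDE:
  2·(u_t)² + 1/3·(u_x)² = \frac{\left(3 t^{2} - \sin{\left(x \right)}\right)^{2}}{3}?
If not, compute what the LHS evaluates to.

Evaluate each term of the left-hand side for u = 3 t^{2} x + \cos{\left(x \right)}.
Derivatives:
  u_t = 6 t x
  u_x = 3 t^{2} - \sin{\left(x \right)}
Terms:
  2·(u_t)² = 72 t^{2} x^{2}
  1/3·(u_x)² = \frac{\left(3 t^{2} - \sin{\left(x \right)}\right)^{2}}{3}
Sum: LHS = 72 t^{2} x^{2} + \frac{\left(3 t^{2} - \sin{\left(x \right)}\right)^{2}}{3}
Given right-hand side: \frac{\left(3 t^{2} - \sin{\left(x \right)}\right)^{2}}{3}. Difference LHS − RHS = 72 t^{2} x^{2} ≠ 0, so u is not a solution.

Answer: No, the LHS evaluates to 72 t^{2} x^{2} + \frac{\left(3 t^{2} - \sin{\left(x \right)}\right)^{2}}{3}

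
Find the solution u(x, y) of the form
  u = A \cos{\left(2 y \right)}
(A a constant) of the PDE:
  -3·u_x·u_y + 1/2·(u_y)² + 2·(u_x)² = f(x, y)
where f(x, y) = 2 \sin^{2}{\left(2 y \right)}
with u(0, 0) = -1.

Substitute the ansatz u = A \cos{\left(2 y \right)} into the left-hand side.
Derivatives of the ansatz:
  u_x = 0
  u_y = - 2 A \sin{\left(2 y \right)}
Term by term:
  -3·u_x·u_y = 0
  1/2·(u_y)² = 2 A^{2} \sin^{2}{\left(2 y \right)}
  2·(u_x)² = 0
So the left-hand side equals
  2 A^{2} \sin^{2}{\left(2 y \right)}
This must equal f(x, y) = 2 \sin^{2}{\left(2 y \right)} identically.
Matching coefficients of the independent functions:
  [\sin^{2}{\left(2 y \right)}]:  2 A^{2} = 2
These equations allow (A) = (-1) or (1).
Impose the point condition(s):
  u(0, 0) = -1  ⟹  A = -1
Only A = -1 satisfies everything.
Hence u(x, y) = - \cos{\left(2 y \right)}.

Answer: u(x, y) = - \cos{\left(2 y \right)}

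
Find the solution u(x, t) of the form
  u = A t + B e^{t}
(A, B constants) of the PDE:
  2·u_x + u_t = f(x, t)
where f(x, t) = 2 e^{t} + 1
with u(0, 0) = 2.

Answer: u(x, t) = t + 2 e^{t}

Derivation:
Substitute the ansatz u = A t + B e^{t} into the left-hand side.
Derivatives of the ansatz:
  u_x = 0
  u_t = A + B e^{t}
Term by term:
  2·u_x = 0
  u_t = A + B e^{t}
So the left-hand side equals
  A + B e^{t}
This must equal f(x, t) = 2 e^{t} + 1 identically.
Matching coefficients of the independent functions:
  [constant term]:  A = 1
  [e^{t}]:  B = 2
Solving: A = 1, B = 2.
Check against the point condition:
  u(0, 0) = 2  ⟹  B = 2  ✓
Hence u(x, t) = t + 2 e^{t}.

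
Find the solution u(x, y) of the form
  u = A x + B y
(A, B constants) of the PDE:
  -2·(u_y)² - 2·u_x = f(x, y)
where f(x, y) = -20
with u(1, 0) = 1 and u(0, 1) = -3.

Substitute the ansatz u = A x + B y into the left-hand side.
Derivatives of the ansatz:
  u_y = B
  u_x = A
Term by term:
  -2·(u_y)² = - 2 B^{2}
  -2·u_x = - 2 A
So the left-hand side equals
  - 2 A - 2 B^{2}
This must equal f(x, y) = -20 identically.
Matching coefficients of the independent functions:
  [constant term]:  - 2 A - 2 B^{2} = -20
These equations do not fix every constant; impose the point condition(s):
  u(1, 0) = 1  ⟹  A = 1
  u(0, 1) = -3  ⟹  B = -3
Solving the combined system: A = 1, B = -3.
Hence u(x, y) = x - 3 y.

Answer: u(x, y) = x - 3 y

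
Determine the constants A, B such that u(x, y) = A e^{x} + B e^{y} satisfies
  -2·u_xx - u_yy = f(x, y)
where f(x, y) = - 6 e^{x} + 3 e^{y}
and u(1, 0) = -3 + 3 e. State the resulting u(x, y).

Substitute the ansatz u = A e^{x} + B e^{y} into the left-hand side.
Derivatives of the ansatz:
  u_xx = A e^{x}
  u_yy = B e^{y}
Term by term:
  -2·u_xx = - 2 A e^{x}
  -u_yy = - B e^{y}
So the left-hand side equals
  - 2 A e^{x} - B e^{y}
This must equal f(x, y) = - 6 e^{x} + 3 e^{y} identically.
Matching coefficients of the independent functions:
  [e^{x}]:  - 2 A = -6
  [e^{y}]:  - B = 3
Solving: A = 3, B = -3.
Check against the point condition:
  u(1, 0) = -3 + 3 e  ⟹  e A + B = -3 + 3 e  ✓
Hence u(x, y) = 3 e^{x} - 3 e^{y}.

Answer: u(x, y) = 3 e^{x} - 3 e^{y}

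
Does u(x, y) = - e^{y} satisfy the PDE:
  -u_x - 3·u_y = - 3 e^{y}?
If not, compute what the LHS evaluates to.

Answer: No, the LHS evaluates to 3 e^{y}

Derivation:
Evaluate each term of the left-hand side for u = - e^{y}.
Derivatives:
  u_x = 0
  u_y = - e^{y}
Terms:
  -u_x = 0
  -3·u_y = 3 e^{y}
Sum: LHS = 3 e^{y}
Given right-hand side: - 3 e^{y}. Difference LHS − RHS = 6 e^{y} ≠ 0, so u is not a solution.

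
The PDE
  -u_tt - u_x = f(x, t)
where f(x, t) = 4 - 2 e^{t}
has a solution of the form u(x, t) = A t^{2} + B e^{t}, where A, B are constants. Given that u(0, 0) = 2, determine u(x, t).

Substitute the ansatz u = A t^{2} + B e^{t} into the left-hand side.
Derivatives of the ansatz:
  u_tt = 2 A + B e^{t}
  u_x = 0
Term by term:
  -u_tt = - 2 A - B e^{t}
  -u_x = 0
So the left-hand side equals
  - 2 A - B e^{t}
This must equal f(x, t) = 4 - 2 e^{t} identically.
Matching coefficients of the independent functions:
  [constant term]:  - 2 A = 4
  [e^{t}]:  - B = -2
Solving: A = -2, B = 2.
Check against the point condition:
  u(0, 0) = 2  ⟹  B = 2  ✓
Hence u(x, t) = - 2 t^{2} + 2 e^{t}.

Answer: u(x, t) = - 2 t^{2} + 2 e^{t}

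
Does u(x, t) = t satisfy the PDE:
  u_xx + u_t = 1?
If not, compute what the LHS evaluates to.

Evaluate each term of the left-hand side for u = t.
Derivatives:
  u_xx = 0
  u_t = 1
Terms:
  u_xx = 0
  u_t = 1
Sum: LHS = 1
This is exactly the given right-hand side, so u is a solution.

Answer: Yes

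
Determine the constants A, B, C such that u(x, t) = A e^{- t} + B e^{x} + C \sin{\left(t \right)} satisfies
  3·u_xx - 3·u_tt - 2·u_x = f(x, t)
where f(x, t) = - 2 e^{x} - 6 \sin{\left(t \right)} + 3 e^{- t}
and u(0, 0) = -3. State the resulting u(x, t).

Answer: u(x, t) = - 2 e^{x} - 2 \sin{\left(t \right)} - e^{- t}

Derivation:
Substitute the ansatz u = A e^{- t} + B e^{x} + C \sin{\left(t \right)} into the left-hand side.
Derivatives of the ansatz:
  u_xx = B e^{x}
  u_tt = A e^{- t} - C \sin{\left(t \right)}
  u_x = B e^{x}
Term by term:
  3·u_xx = 3 B e^{x}
  -3·u_tt = - 3 A e^{- t} + 3 C \sin{\left(t \right)}
  -2·u_x = - 2 B e^{x}
So the left-hand side equals
  - 3 A e^{- t} + B e^{x} + 3 C \sin{\left(t \right)}
This must equal f(x, t) = - 2 e^{x} - 6 \sin{\left(t \right)} + 3 e^{- t} identically.
Matching coefficients of the independent functions:
  [e^{- t}]:  - 3 A = 3
  [e^{x}]:  B = -2
  [\sin{\left(t \right)}]:  3 C = -6
Solving: A = -1, B = -2, C = -2.
Check against the point condition:
  u(0, 0) = -3  ⟹  A + B = -3  ✓
Hence u(x, t) = - 2 e^{x} - 2 \sin{\left(t \right)} - e^{- t}.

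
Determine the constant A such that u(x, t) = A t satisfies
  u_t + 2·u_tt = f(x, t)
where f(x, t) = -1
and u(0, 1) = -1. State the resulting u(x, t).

Answer: u(x, t) = - t

Derivation:
Substitute the ansatz u = A t into the left-hand side.
Derivatives of the ansatz:
  u_t = A
  u_tt = 0
Term by term:
  u_t = A
  2·u_tt = 0
So the left-hand side equals
  A
This must equal f(x, t) = -1 identically.
Matching coefficients of the independent functions:
  [constant term]:  A = -1
Solving: A = -1.
Check against the point condition:
  u(0, 1) = -1  ⟹  A = -1  ✓
Hence u(x, t) = - t.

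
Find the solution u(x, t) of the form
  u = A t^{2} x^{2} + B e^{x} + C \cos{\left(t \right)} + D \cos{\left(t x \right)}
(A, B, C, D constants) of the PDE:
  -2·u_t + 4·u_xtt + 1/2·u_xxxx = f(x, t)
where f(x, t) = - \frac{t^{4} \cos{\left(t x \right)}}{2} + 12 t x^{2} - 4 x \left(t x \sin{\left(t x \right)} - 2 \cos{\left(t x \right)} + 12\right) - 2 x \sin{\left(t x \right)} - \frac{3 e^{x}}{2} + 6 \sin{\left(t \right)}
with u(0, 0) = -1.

Substitute the ansatz u = A t^{2} x^{2} + B e^{x} + C \cos{\left(t \right)} + D \cos{\left(t x \right)} into the left-hand side.
Derivatives of the ansatz:
  u_t = 2 A t x^{2} - C \sin{\left(t \right)} - D x \sin{\left(t x \right)}
  u_xtt = 4 A x + D t x^{2} \sin{\left(t x \right)} - 2 D x \cos{\left(t x \right)}
  u_xxxx = B e^{x} + D t^{4} \cos{\left(t x \right)}
Term by term:
  -2·u_t = - 4 A t x^{2} + 2 C \sin{\left(t \right)} + 2 D x \sin{\left(t x \right)}
  4·u_xtt = 16 A x + 4 D t x^{2} \sin{\left(t x \right)} - 8 D x \cos{\left(t x \right)}
  1/2·u_xxxx = \frac{B e^{x}}{2} + \frac{D t^{4} \cos{\left(t x \right)}}{2}
So the left-hand side equals
  - 4 A t x^{2} + 16 A x + \frac{B e^{x}}{2} + 2 C \sin{\left(t \right)} + \frac{D t^{4} \cos{\left(t x \right)}}{2} + 4 D t x^{2} \sin{\left(t x \right)} + 2 D x \sin{\left(t x \right)} - 8 D x \cos{\left(t x \right)}
This must equal f(x, t) identically; expanded, f = - \frac{t^{4} \cos{\left(t x \right)}}{2} - 4 t x^{2} \sin{\left(t x \right)} + 12 t x^{2} - 2 x \sin{\left(t x \right)} + 8 x \cos{\left(t x \right)} - 48 x - \frac{3 e^{x}}{2} + 6 \sin{\left(t \right)}.
Matching coefficients of the independent functions:
  [x]:  16 A = -48
  [t x^{2}]:  - 4 A = 12
  [t^{4} \cos{\left(t x \right)}]:  \frac{D}{2} = - \frac{1}{2}
  [x \sin{\left(t x \right)}]:  2 D = -2
  [x \cos{\left(t x \right)}]:  - 8 D = 8
  [t x^{2} \sin{\left(t x \right)}]:  4 D = -4
  [e^{x}]:  \frac{B}{2} = - \frac{3}{2}
  [\sin{\left(t \right)}]:  2 C = 6
Solving: A = -3, B = -3, C = 3, D = -1.
Check against the point condition:
  u(0, 0) = -1  ⟹  B + C + D = -1  ✓
Hence u(x, t) = - 3 t^{2} x^{2} - 3 e^{x} + 3 \cos{\left(t \right)} - \cos{\left(t x \right)}.

Answer: u(x, t) = - 3 t^{2} x^{2} - 3 e^{x} + 3 \cos{\left(t \right)} - \cos{\left(t x \right)}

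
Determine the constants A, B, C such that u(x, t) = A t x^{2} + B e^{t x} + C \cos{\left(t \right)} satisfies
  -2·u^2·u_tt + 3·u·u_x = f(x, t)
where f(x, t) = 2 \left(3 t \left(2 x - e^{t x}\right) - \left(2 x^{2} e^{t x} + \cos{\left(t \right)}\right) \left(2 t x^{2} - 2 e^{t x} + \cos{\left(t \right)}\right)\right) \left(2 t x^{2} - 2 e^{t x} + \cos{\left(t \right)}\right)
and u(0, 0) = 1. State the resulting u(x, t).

Substitute the ansatz u = A t x^{2} + B e^{t x} + C \cos{\left(t \right)} into the left-hand side.
Derivatives of the ansatz:
  u_tt = B x^{2} e^{t x} - C \cos{\left(t \right)}
  u_x = 2 A t x + B t e^{t x}
Term by term:
  -2·u^2·u_tt = - 2 A^{2} B t^{2} x^{6} e^{t x} + 2 A^{2} C t^{2} x^{4} \cos{\left(t \right)} - 4 A B^{2} t x^{4} e^{2 t x} - 4 A B C t x^{4} e^{t x} \cos{\left(t \right)} + 4 A B C t x^{2} e^{t x} \cos{\left(t \right)} + 4 A C^{2} t x^{2} \cos^{2}{\left(t \right)} - 2 B^{3} x^{2} e^{3 t x} - 4 B^{2} C x^{2} e^{2 t x} \cos{\left(t \right)} + 2 B^{2} C e^{2 t x} \cos{\left(t \right)} - 2 B C^{2} x^{2} e^{t x} \cos^{2}{\left(t \right)} + 4 B C^{2} e^{t x} \cos^{2}{\left(t \right)} + 2 C^{3} \cos^{3}{\left(t \right)}
  3·u·u_x = 6 A^{2} t^{2} x^{3} + 3 A B t^{2} x^{2} e^{t x} + 6 A B t x e^{t x} + 6 A C t x \cos{\left(t \right)} + 3 B^{2} t e^{2 t x} + 3 B C t e^{t x} \cos{\left(t \right)}
So the left-hand side equals
  - 2 A^{2} B t^{2} x^{6} e^{t x} + 2 A^{2} C t^{2} x^{4} \cos{\left(t \right)} + 6 A^{2} t^{2} x^{3} - 4 A B^{2} t x^{4} e^{2 t x} - 4 A B C t x^{4} e^{t x} \cos{\left(t \right)} + 4 A B C t x^{2} e^{t x} \cos{\left(t \right)} + 3 A B t^{2} x^{2} e^{t x} + 6 A B t x e^{t x} + 4 A C^{2} t x^{2} \cos^{2}{\left(t \right)} + 6 A C t x \cos{\left(t \right)} - 2 B^{3} x^{2} e^{3 t x} - 4 B^{2} C x^{2} e^{2 t x} \cos{\left(t \right)} + 2 B^{2} C e^{2 t x} \cos{\left(t \right)} + 3 B^{2} t e^{2 t x} - 2 B C^{2} x^{2} e^{t x} \cos^{2}{\left(t \right)} + 4 B C^{2} e^{t x} \cos^{2}{\left(t \right)} + 3 B C t e^{t x} \cos{\left(t \right)} + 2 C^{3} \cos^{3}{\left(t \right)}
This must equal f(x, t) identically; expanded, f = - 16 t^{2} x^{6} e^{t x} - 8 t^{2} x^{4} \cos{\left(t \right)} + 24 t^{2} x^{3} - 12 t^{2} x^{2} e^{t x} + 32 t x^{4} e^{2 t x} - 16 t x^{4} e^{t x} \cos{\left(t \right)} + 16 t x^{2} e^{t x} \cos{\left(t \right)} - 8 t x^{2} \cos^{2}{\left(t \right)} - 24 t x e^{t x} + 12 t x \cos{\left(t \right)} + 12 t e^{2 t x} - 6 t e^{t x} \cos{\left(t \right)} - 16 x^{2} e^{3 t x} + 16 x^{2} e^{2 t x} \cos{\left(t \right)} - 4 x^{2} e^{t x} \cos^{2}{\left(t \right)} - 8 e^{2 t x} \cos{\left(t \right)} + 8 e^{t x} \cos^{2}{\left(t \right)} - 2 \cos^{3}{\left(t \right)}.
Matching coefficients of the independent functions:
(each divided by its leading coefficient; functions giving the same equation are listed together)
  [t e^{2 t x}]:  B^{2} - 4 = 0
  [t^{2} x^{3}]:  A^{2} - 4 = 0
  [x^{2} e^{3 t x}]:  B^{3} - 8 = 0
  [e^{t x} \cos^{2}{\left(t \right)}, x^{2} e^{t x} \cos^{2}{\left(t \right)}]:  B C^{2} - 2 = 0
  [e^{2 t x} \cos{\left(t \right)}, x^{2} e^{2 t x} \cos{\left(t \right)}]:  B^{2} C + 4 = 0
  [t x e^{t x}, t^{2} x^{2} e^{t x}]:  A B + 4 = 0
  [t x \cos{\left(t \right)}]:  A C - 2 = 0
  [t x^{2} \cos^{2}{\left(t \right)}]:  A C^{2} + 2 = 0
  [t x^{4} e^{2 t x}]:  A B^{2} + 8 = 0
  [t e^{t x} \cos{\left(t \right)}]:  B C + 2 = 0
  [t^{2} x^{4} \cos{\left(t \right)}]:  A^{2} C + 4 = 0
  [t^{2} x^{6} e^{t x}]:  A^{2} B - 8 = 0
  [t x^{2} e^{t x} \cos{\left(t \right)}, t x^{4} e^{t x} \cos{\left(t \right)}]:  A B C - 4 = 0
  [\cos^{3}{\left(t \right)}]:  C^{3} + 1 = 0
These equations do not fix every constant; impose the point condition(s):
  u(0, 0) = 1  ⟹  B + C = 1
Solving the combined system: A = -2, B = 2, C = -1.
Hence u(x, t) = - 2 t x^{2} + 2 e^{t x} - \cos{\left(t \right)}.

Answer: u(x, t) = - 2 t x^{2} + 2 e^{t x} - \cos{\left(t \right)}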